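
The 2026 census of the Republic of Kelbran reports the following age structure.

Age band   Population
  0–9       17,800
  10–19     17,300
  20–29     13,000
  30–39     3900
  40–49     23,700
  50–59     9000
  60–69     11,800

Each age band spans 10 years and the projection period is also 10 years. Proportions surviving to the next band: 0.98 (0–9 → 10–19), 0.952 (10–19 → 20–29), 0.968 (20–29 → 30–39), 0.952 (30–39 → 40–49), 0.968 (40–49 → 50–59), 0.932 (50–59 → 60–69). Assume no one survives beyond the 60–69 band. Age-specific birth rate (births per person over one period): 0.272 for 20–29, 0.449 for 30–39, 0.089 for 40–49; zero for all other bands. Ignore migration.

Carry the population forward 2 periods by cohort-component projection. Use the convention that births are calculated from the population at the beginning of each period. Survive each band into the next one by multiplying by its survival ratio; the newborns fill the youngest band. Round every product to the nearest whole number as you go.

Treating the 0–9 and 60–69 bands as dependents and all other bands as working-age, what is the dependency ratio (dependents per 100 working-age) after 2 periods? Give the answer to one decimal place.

57.5

(Bands numbered youngest = 1 to oldest = 7.)
Period 1.
Births: 13000 × 0.272 = 3536, 3900 × 0.449 = 1751, 23700 × 0.089 = 2109 → 7396
Band 2: 17800 × 0.98 = 17444
Band 3: 17300 × 0.952 = 16470
Band 4: 13000 × 0.968 = 12584
Band 5: 3900 × 0.952 = 3713
Band 6: 23700 × 0.968 = 22942
Band 7: 9000 × 0.932 = 8388
Giving 7396 / 17444 / 16470 / 12584 / 3713 / 22942 / 8388.
Period 2.
Births: 16470 × 0.272 = 4480, 12584 × 0.449 = 5650, 3713 × 0.089 = 330 → 10460
Band 2: 7396 × 0.98 = 7248
Band 3: 17444 × 0.952 = 16607
Band 4: 16470 × 0.968 = 15943
Band 5: 12584 × 0.952 = 11980
Band 6: 3713 × 0.968 = 3594
Band 7: 22942 × 0.932 = 21382
Giving 10460 / 7248 / 16607 / 15943 / 11980 / 3594 / 21382.
Dependents (band 0–9 + band 60–69) = 10460 + 21382 = 31842; working-age = 55372; ratio = 31842/55372 × 100 = 57.5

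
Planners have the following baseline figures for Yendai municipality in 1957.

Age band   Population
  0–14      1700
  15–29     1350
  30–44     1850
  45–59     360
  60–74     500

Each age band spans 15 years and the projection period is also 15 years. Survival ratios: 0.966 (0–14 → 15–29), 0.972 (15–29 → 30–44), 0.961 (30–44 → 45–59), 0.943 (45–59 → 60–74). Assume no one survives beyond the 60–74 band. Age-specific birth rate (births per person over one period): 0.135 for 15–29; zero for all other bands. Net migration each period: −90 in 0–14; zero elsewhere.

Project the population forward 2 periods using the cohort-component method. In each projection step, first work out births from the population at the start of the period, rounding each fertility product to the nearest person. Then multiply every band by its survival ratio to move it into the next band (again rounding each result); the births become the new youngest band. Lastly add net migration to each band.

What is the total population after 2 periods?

Let band 1 be 0–14 through band 5 = 60–74.
Period 1:
Births: 1350 × 0.135 = 182
Band 2: 1700 × 0.966 = 1642
Band 3: 1350 × 0.972 = 1312
Band 4: 1850 × 0.961 = 1778
Band 5: 360 × 0.943 = 339
Net migration: Band 1 − 90 → 92
Giving 92 / 1642 / 1312 / 1778 / 339.
Period 2:
Births: 1642 × 0.135 = 222
Band 2: 92 × 0.966 = 89
Band 3: 1642 × 0.972 = 1596
Band 4: 1312 × 0.961 = 1261
Band 5: 1778 × 0.943 = 1677
Net migration: Band 1 − 90 → 132
Giving 132 / 89 / 1596 / 1261 / 1677.
Total after period 2: 132 + 89 + 1596 + 1261 + 1677 = 4755

4755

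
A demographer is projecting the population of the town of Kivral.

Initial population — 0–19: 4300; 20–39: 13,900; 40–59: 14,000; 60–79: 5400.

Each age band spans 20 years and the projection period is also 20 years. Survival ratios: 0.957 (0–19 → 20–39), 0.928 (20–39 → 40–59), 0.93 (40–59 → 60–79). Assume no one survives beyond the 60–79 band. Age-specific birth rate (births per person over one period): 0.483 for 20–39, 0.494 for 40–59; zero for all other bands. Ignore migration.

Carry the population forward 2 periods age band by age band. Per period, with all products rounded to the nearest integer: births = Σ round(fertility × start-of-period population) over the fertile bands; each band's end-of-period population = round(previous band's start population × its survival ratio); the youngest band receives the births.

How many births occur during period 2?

8360

(Groups numbered youngest = 1 to oldest = 4.)
[period 1]
Births: 13900 × 0.483 = 6714, 14000 × 0.494 = 6916 → total 13630
Group 2: 4300 × 0.957 = 4115
Group 3: 13900 × 0.928 = 12899
Group 4: 14000 × 0.93 = 13020
Giving 13630 / 4115 / 12899 / 13020.
[period 2]
Births: 4115 × 0.483 = 1988, 12899 × 0.494 = 6372 → total 8360
Group 2: 13630 × 0.957 = 13044
Group 3: 4115 × 0.928 = 3819
Group 4: 12899 × 0.93 = 11996
Giving 8360 / 13044 / 3819 / 11996.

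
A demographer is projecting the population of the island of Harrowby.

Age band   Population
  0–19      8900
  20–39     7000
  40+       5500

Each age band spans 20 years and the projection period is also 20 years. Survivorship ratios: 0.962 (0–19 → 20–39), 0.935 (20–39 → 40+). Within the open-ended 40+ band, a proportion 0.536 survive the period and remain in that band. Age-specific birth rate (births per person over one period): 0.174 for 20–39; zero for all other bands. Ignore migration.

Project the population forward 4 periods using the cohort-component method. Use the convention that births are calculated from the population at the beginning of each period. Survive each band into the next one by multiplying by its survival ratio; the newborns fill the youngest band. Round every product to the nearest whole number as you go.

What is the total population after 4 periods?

(Bands numbered youngest = 1 to oldest = 3.)
After projecting period 1:
Births: 7000 × 0.174 = 1218
Band 2: 8900 × 0.962 = 8562
Band 3: 7000 × 0.935 + 5500 × 0.536 = 6545 + 2948 = 9493
Giving 1218 / 8562 / 9493.
After projecting period 2:
Births: 8562 × 0.174 = 1490
Band 2: 1218 × 0.962 = 1172
Band 3: 8562 × 0.935 + 9493 × 0.536 = 8005 + 5088 = 13093
Giving 1490 / 1172 / 13093.
After projecting period 3:
Births: 1172 × 0.174 = 204
Band 2: 1490 × 0.962 = 1433
Band 3: 1172 × 0.935 + 13093 × 0.536 = 1096 + 7018 = 8114
Giving 204 / 1433 / 8114.
After projecting period 4:
Births: 1433 × 0.174 = 249
Band 2: 204 × 0.962 = 196
Band 3: 1433 × 0.935 + 8114 × 0.536 = 1340 + 4349 = 5689
Giving 249 / 196 / 5689.
Total after period 4: 249 + 196 + 5689 = 6134

6134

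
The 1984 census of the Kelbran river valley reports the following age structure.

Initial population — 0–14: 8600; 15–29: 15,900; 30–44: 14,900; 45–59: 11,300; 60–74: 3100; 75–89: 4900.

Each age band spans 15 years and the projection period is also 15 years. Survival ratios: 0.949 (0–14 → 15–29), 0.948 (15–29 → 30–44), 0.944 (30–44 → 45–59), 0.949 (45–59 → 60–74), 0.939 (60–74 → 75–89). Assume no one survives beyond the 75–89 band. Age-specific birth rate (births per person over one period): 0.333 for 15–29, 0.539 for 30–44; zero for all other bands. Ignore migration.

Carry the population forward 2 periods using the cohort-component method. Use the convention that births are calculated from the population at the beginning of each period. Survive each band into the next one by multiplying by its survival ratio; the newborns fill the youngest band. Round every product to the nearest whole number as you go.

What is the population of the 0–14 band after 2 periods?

10842

Period 1:
Births: 15900 × 0.333 = 5295 ; 14900 × 0.539 = 8031 — total 13326
15–29: 8600 × 0.949 = 8161
30–44: 15900 × 0.948 = 15073
45–59: 14900 × 0.944 = 14066
60–74: 11300 × 0.949 = 10724
75–89: 3100 × 0.939 = 2911
Population now: 0–14=13326, 15–29=8161, 30–44=15073, 45–59=14066, 60–74=10724, 75–89=2911
Period 2:
Births: 8161 × 0.333 = 2718 ; 15073 × 0.539 = 8124 — total 10842
15–29: 13326 × 0.949 = 12646
30–44: 8161 × 0.948 = 7737
45–59: 15073 × 0.944 = 14229
60–74: 14066 × 0.949 = 13349
75–89: 10724 × 0.939 = 10070
Population now: 0–14=10842, 15–29=12646, 30–44=7737, 45–59=14229, 60–74=13349, 75–89=10070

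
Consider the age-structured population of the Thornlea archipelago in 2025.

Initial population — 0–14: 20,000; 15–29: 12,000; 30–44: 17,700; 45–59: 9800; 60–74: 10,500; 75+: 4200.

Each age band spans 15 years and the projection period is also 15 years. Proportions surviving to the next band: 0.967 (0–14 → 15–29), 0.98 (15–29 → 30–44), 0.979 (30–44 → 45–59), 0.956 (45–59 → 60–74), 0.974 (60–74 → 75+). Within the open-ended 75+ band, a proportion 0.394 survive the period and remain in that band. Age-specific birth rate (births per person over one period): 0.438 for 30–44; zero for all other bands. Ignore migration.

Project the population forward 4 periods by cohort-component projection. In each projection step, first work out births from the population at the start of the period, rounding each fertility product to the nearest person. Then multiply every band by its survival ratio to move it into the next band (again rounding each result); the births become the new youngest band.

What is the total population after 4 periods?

60279

Numbering the bands 1..6 from youngest to oldest:
After projecting period 1:
Births: 17700 × 0.438 = 7753
Band 2: 20000 × 0.967 = 19340
Band 3: 12000 × 0.98 = 11760
Band 4: 17700 × 0.979 = 17328
Band 5: 9800 × 0.956 = 9369
Band 6: 10500 × 0.974 + 4200 × 0.394 = 10227 + 1655 = 11882
→ [7753, 19340, 11760, 17328, 9369, 11882]
After projecting period 2:
Births: 11760 × 0.438 = 5151
Band 2: 7753 × 0.967 = 7497
Band 3: 19340 × 0.98 = 18953
Band 4: 11760 × 0.979 = 11513
Band 5: 17328 × 0.956 = 16566
Band 6: 9369 × 0.974 + 11882 × 0.394 = 9125 + 4682 = 13807
→ [5151, 7497, 18953, 11513, 16566, 13807]
After projecting period 3:
Births: 18953 × 0.438 = 8301
Band 2: 5151 × 0.967 = 4981
Band 3: 7497 × 0.98 = 7347
Band 4: 18953 × 0.979 = 18555
Band 5: 11513 × 0.956 = 11006
Band 6: 16566 × 0.974 + 13807 × 0.394 = 16135 + 5440 = 21575
→ [8301, 4981, 7347, 18555, 11006, 21575]
After projecting period 4:
Births: 7347 × 0.438 = 3218
Band 2: 8301 × 0.967 = 8027
Band 3: 4981 × 0.98 = 4881
Band 4: 7347 × 0.979 = 7193
Band 5: 18555 × 0.956 = 17739
Band 6: 11006 × 0.974 + 21575 × 0.394 = 10720 + 8501 = 19221
→ [3218, 8027, 4881, 7193, 17739, 19221]
Total after period 4: 3218 + 8027 + 4881 + 7193 + 17739 + 19221 = 60279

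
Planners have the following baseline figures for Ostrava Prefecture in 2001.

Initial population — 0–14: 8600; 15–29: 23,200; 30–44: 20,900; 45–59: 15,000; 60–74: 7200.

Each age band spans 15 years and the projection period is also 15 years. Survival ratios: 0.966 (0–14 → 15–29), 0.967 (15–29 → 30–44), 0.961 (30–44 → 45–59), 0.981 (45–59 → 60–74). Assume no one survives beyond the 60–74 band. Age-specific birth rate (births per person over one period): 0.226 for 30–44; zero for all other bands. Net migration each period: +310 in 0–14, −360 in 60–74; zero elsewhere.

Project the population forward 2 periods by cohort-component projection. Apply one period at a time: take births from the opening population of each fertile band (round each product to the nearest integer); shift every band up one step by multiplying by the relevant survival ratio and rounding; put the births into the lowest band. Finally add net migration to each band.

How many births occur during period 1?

4723

— Period 1 —
Births: 20900 × 0.226 = 4723
15–29: 8600 × 0.966 = 8308
30–44: 23200 × 0.967 = 22434
45–59: 20900 × 0.961 = 20085
60–74: 15000 × 0.981 = 14715
Net migration: 0–14 + 310 → 5033; 60–74 − 360 → 14355
→ [5033, 8308, 22434, 20085, 14355]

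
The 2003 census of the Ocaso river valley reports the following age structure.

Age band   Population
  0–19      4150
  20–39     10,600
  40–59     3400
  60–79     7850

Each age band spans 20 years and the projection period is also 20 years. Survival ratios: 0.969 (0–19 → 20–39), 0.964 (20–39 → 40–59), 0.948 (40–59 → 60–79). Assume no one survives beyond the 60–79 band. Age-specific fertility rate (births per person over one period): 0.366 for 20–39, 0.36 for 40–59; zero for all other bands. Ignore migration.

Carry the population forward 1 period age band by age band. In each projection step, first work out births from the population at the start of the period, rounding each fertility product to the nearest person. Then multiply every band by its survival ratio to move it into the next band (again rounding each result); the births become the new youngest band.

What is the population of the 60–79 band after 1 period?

Numbering the groups 1..4 from youngest to oldest:
Period 1.
Births: 10600 × 0.366 = 3880, 3400 × 0.36 = 1224 — total 5104
Group 2: 4150 × 0.969 = 4021
Group 3: 10600 × 0.964 = 10218
Group 4: 3400 × 0.948 = 3223
Population now: 0–19=5104, 20–39=4021, 40–59=10218, 60–79=3223

3223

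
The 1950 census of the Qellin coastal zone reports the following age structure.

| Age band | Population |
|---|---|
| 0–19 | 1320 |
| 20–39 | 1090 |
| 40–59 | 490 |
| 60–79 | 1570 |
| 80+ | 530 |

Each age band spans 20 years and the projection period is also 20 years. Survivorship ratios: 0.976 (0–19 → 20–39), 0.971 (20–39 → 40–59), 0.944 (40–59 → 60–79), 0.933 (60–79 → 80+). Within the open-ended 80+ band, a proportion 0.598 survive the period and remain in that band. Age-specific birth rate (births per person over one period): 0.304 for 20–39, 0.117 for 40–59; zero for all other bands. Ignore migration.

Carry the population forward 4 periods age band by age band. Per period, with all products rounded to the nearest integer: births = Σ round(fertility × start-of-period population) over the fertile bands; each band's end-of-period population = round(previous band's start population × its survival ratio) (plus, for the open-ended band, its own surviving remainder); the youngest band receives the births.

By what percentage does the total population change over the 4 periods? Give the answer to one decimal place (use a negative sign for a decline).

Call the groups 1 to 5, youngest first.
— Period 1 —
Births: 1090 × 0.304 = 331, 490 × 0.117 = 57 → total 388
Group 2: 1320 × 0.976 = 1288
Group 3: 1090 × 0.971 = 1058
Group 4: 490 × 0.944 = 463
Group 5: 1570 × 0.933 + 530 × 0.598 = 1465 + 317 = 1782
Giving 388 / 1288 / 1058 / 463 / 1782.
— Period 2 —
Births: 1288 × 0.304 = 392, 1058 × 0.117 = 124 → total 516
Group 2: 388 × 0.976 = 379
Group 3: 1288 × 0.971 = 1251
Group 4: 1058 × 0.944 = 999
Group 5: 463 × 0.933 + 1782 × 0.598 = 432 + 1066 = 1498
Giving 516 / 379 / 1251 / 999 / 1498.
— Period 3 —
Births: 379 × 0.304 = 115, 1251 × 0.117 = 146 → total 261
Group 2: 516 × 0.976 = 504
Group 3: 379 × 0.971 = 368
Group 4: 1251 × 0.944 = 1181
Group 5: 999 × 0.933 + 1498 × 0.598 = 932 + 896 = 1828
Giving 261 / 504 / 368 / 1181 / 1828.
— Period 4 —
Births: 504 × 0.304 = 153, 368 × 0.117 = 43 → total 196
Group 2: 261 × 0.976 = 255
Group 3: 504 × 0.971 = 489
Group 4: 368 × 0.944 = 347
Group 5: 1181 × 0.933 + 1828 × 0.598 = 1102 + 1093 = 2195
Giving 196 / 255 / 489 / 347 / 2195.
Total: 5000 → 3482; change = -1518; percentage change = -30.4%

-30.4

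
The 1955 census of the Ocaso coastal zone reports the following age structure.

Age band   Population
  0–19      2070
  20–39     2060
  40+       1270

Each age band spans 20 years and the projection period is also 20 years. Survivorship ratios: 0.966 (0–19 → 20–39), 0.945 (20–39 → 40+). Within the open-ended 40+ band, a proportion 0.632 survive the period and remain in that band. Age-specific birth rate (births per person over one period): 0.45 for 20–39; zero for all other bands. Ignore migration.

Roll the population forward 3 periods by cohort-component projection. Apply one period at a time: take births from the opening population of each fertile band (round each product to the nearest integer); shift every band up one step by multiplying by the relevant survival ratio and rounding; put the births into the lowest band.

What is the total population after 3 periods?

4411

[period 1]
Births: 2060 * 0.45 = 927
20–39: 2070 * 0.966 = 2000
40+: 2060 * 0.945 + 1270 * 0.632 = 1947 + 803 = 2750
Giving 927 / 2000 / 2750.
[period 2]
Births: 2000 * 0.45 = 900
20–39: 927 * 0.966 = 895
40+: 2000 * 0.945 + 2750 * 0.632 = 1890 + 1738 = 3628
Giving 900 / 895 / 3628.
[period 3]
Births: 895 * 0.45 = 403
20–39: 900 * 0.966 = 869
40+: 895 * 0.945 + 3628 * 0.632 = 846 + 2293 = 3139
Giving 403 / 869 / 3139.
Total after period 3: 403 + 869 + 3139 = 4411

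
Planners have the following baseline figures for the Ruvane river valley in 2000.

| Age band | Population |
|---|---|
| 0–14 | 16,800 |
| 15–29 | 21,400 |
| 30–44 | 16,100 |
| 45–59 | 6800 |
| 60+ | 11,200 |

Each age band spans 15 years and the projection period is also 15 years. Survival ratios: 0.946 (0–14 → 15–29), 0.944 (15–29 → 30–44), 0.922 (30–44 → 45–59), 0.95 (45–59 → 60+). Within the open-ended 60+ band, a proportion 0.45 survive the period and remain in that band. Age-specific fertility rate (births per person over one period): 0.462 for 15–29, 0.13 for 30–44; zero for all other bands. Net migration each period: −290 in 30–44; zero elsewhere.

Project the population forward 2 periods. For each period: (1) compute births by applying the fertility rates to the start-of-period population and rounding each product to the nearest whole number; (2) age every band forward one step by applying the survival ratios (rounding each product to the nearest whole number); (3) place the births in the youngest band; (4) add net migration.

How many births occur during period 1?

11980

Period 1.
Births: 21400 × 0.462 = 9887  |  16100 × 0.13 = 2093 → 11980
15–29: 16800 × 0.946 = 15893
30–44: 21400 × 0.944 = 20202
45–59: 16100 × 0.922 = 14844
60+: 6800 × 0.95 + 11200 × 0.45 = 6460 + 5040 = 11500
Net migration: 30–44 − 290 → 19912
Giving 11980 / 15893 / 19912 / 14844 / 11500.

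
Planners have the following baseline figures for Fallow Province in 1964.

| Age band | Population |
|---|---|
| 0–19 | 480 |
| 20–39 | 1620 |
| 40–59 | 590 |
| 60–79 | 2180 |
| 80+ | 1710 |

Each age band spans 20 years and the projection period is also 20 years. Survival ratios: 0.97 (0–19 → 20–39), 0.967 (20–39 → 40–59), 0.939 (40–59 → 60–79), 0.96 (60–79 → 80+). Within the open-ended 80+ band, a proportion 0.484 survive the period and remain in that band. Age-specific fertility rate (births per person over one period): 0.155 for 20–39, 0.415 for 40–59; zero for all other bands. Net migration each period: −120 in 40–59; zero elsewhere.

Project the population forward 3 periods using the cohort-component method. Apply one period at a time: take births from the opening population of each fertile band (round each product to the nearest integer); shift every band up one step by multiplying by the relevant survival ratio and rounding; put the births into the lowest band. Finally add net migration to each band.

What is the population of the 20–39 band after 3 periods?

— Period 1 —
Births: 1620 × 0.155 = 251, 590 × 0.415 = 245 — total 496
20–39: 480 × 0.97 = 466
40–59: 1620 × 0.967 = 1567
60–79: 590 × 0.939 = 554
80+: 2180 × 0.96 + 1710 × 0.484 = 2093 + 828 = 2921
Net migration: 40–59 − 120 → 1447
Population now: 0–19=496, 20–39=466, 40–59=1447, 60–79=554, 80+=2921
— Period 2 —
Births: 466 × 0.155 = 72, 1447 × 0.415 = 601 — total 673
20–39: 496 × 0.97 = 481
40–59: 466 × 0.967 = 451
60–79: 1447 × 0.939 = 1359
80+: 554 × 0.96 + 2921 × 0.484 = 532 + 1414 = 1946
Net migration: 40–59 − 120 → 331
Population now: 0–19=673, 20–39=481, 40–59=331, 60–79=1359, 80+=1946
— Period 3 —
Births: 481 × 0.155 = 75, 331 × 0.415 = 137 — total 212
20–39: 673 × 0.97 = 653
40–59: 481 × 0.967 = 465
60–79: 331 × 0.939 = 311
80+: 1359 × 0.96 + 1946 × 0.484 = 1305 + 942 = 2247
Net migration: 40–59 − 120 → 345
Population now: 0–19=212, 20–39=653, 40–59=345, 60–79=311, 80+=2247

653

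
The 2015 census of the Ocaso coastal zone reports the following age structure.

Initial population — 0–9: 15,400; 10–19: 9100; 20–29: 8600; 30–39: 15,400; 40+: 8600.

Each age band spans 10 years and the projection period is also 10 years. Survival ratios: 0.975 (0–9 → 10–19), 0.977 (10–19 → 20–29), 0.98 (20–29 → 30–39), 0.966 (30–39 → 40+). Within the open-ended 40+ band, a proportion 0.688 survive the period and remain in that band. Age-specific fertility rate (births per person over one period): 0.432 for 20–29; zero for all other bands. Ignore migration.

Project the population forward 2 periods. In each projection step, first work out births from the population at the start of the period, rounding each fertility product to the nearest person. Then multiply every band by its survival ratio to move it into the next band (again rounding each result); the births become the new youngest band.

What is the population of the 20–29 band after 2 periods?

After projecting period 1:
Births: 8600 * 0.432 = 3715
10–19: 15400 * 0.975 = 15015
20–29: 9100 * 0.977 = 8891
30–39: 8600 * 0.98 = 8428
40+: 15400 * 0.966 + 8600 * 0.688 = 14876 + 5917 = 20793
→ [3715, 15015, 8891, 8428, 20793]
After projecting period 2:
Births: 8891 * 0.432 = 3841
10–19: 3715 * 0.975 = 3622
20–29: 15015 * 0.977 = 14670
30–39: 8891 * 0.98 = 8713
40+: 8428 * 0.966 + 20793 * 0.688 = 8141 + 14306 = 22447
→ [3841, 3622, 14670, 8713, 22447]

14670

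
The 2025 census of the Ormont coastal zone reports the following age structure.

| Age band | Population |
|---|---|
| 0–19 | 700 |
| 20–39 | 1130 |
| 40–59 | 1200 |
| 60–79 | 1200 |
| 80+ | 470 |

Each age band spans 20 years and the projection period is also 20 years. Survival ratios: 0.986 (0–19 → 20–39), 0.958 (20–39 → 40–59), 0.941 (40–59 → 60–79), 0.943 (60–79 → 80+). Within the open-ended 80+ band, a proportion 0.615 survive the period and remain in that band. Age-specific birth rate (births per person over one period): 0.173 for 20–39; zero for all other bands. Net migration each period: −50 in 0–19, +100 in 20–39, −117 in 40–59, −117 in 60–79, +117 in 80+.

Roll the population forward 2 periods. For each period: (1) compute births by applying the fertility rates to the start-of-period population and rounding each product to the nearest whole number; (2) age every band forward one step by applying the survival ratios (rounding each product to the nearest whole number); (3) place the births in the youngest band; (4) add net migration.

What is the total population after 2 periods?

Numbering the groups 1..5 from youngest to oldest:
Period 1.
Births: 1130 × 0.173 = 195
Group 2: 700 × 0.986 = 690
Group 3: 1130 × 0.958 = 1083
Group 4: 1200 × 0.941 = 1129
Group 5: 1200 × 0.943 + 470 × 0.615 = 1132 + 289 = 1421
Net migration: Group 1 − 50 → 145; Group 2 + 100 → 790; Group 3 − 117 → 966; Group 4 − 117 → 1012; Group 5 + 117 → 1538
→ [145, 790, 966, 1012, 1538]
Period 2.
Births: 790 × 0.173 = 137
Group 2: 145 × 0.986 = 143
Group 3: 790 × 0.958 = 757
Group 4: 966 × 0.941 = 909
Group 5: 1012 × 0.943 + 1538 × 0.615 = 954 + 946 = 1900
Net migration: Group 1 − 50 → 87; Group 2 + 100 → 243; Group 3 − 117 → 640; Group 4 − 117 → 792; Group 5 + 117 → 2017
→ [87, 243, 640, 792, 2017]
Total after period 2: 87 + 243 + 640 + 792 + 2017 = 3779

3779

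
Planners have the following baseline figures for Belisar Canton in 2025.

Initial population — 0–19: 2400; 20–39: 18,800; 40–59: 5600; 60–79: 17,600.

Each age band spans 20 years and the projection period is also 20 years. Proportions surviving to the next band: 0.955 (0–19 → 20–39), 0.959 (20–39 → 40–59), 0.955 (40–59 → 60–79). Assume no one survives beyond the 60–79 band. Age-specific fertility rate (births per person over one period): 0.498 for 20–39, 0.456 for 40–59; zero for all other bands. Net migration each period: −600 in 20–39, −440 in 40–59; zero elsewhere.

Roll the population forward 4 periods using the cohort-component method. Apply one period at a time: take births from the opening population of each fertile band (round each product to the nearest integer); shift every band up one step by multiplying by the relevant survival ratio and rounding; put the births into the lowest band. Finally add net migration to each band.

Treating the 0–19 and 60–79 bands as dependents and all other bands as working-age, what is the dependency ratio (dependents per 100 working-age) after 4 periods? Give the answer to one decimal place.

147.3

After projecting period 1:
Births: 18800 × 0.498 = 9362, 5600 × 0.456 = 2554 ⇒ total 11916
20–39: 2400 × 0.955 = 2292
40–59: 18800 × 0.959 = 18029
60–79: 5600 × 0.955 = 5348
Net migration: 20–39 − 600 → 1692; 40–59 − 440 → 17589
End of period: [11916, 1692, 17589, 5348]
After projecting period 2:
Births: 1692 × 0.498 = 843, 17589 × 0.456 = 8021 ⇒ total 8864
20–39: 11916 × 0.955 = 11380
40–59: 1692 × 0.959 = 1623
60–79: 17589 × 0.955 = 16797
Net migration: 20–39 − 600 → 10780; 40–59 − 440 → 1183
End of period: [8864, 10780, 1183, 16797]
After projecting period 3:
Births: 10780 × 0.498 = 5368, 1183 × 0.456 = 539 ⇒ total 5907
20–39: 8864 × 0.955 = 8465
40–59: 10780 × 0.959 = 10338
60–79: 1183 × 0.955 = 1130
Net migration: 20–39 − 600 → 7865; 40–59 − 440 → 9898
End of period: [5907, 7865, 9898, 1130]
After projecting period 4:
Births: 7865 × 0.498 = 3917, 9898 × 0.456 = 4513 ⇒ total 8430
20–39: 5907 × 0.955 = 5641
40–59: 7865 × 0.959 = 7543
60–79: 9898 × 0.955 = 9453
Net migration: 20–39 − 600 → 5041; 40–59 − 440 → 7103
End of period: [8430, 5041, 7103, 9453]
Dependents (band 0–19 + band 60–79) = 8430 + 9453 = 17883; working-age = 12144; ratio = 17883/12144 × 100 = 147.3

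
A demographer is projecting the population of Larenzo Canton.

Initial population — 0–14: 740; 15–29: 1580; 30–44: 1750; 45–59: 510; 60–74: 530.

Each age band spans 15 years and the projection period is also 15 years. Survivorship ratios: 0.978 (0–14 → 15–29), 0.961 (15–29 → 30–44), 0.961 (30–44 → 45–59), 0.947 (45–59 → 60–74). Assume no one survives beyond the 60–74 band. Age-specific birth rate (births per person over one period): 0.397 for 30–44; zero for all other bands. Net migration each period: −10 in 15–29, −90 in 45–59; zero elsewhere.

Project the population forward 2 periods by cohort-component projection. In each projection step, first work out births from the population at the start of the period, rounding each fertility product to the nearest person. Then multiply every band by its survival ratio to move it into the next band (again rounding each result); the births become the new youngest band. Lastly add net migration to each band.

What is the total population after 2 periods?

4836

Period 1:
Births: 1750 × 0.397 = 695
15–29: 740 × 0.978 = 724
30–44: 1580 × 0.961 = 1518
45–59: 1750 × 0.961 = 1682
60–74: 510 × 0.947 = 483
Net migration: 15–29 − 10 → 714; 45–59 − 90 → 1592
Population now: 0–14=695, 15–29=714, 30–44=1518, 45–59=1592, 60–74=483
Period 2:
Births: 1518 × 0.397 = 603
15–29: 695 × 0.978 = 680
30–44: 714 × 0.961 = 686
45–59: 1518 × 0.961 = 1459
60–74: 1592 × 0.947 = 1508
Net migration: 15–29 − 10 → 670; 45–59 − 90 → 1369
Population now: 0–14=603, 15–29=670, 30–44=686, 45–59=1369, 60–74=1508
Total after period 2: 603 + 670 + 686 + 1369 + 1508 = 4836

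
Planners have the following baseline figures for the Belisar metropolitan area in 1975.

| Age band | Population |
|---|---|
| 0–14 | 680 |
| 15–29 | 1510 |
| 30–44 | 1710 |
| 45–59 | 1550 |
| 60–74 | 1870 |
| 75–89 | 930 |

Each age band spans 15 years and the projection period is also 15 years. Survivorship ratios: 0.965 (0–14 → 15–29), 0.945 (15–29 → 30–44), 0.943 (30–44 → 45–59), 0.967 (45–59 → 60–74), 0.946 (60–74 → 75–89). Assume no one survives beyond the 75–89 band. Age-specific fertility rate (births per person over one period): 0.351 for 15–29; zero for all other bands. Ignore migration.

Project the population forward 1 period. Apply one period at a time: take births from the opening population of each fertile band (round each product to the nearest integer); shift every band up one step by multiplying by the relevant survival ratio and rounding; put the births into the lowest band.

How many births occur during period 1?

— Period 1 —
Births: 1510 × 0.351 = 530
15–29: 680 × 0.965 = 656
30–44: 1510 × 0.945 = 1427
45–59: 1710 × 0.943 = 1613
60–74: 1550 × 0.967 = 1499
75–89: 1870 × 0.946 = 1769
→ [530, 656, 1427, 1613, 1499, 1769]

530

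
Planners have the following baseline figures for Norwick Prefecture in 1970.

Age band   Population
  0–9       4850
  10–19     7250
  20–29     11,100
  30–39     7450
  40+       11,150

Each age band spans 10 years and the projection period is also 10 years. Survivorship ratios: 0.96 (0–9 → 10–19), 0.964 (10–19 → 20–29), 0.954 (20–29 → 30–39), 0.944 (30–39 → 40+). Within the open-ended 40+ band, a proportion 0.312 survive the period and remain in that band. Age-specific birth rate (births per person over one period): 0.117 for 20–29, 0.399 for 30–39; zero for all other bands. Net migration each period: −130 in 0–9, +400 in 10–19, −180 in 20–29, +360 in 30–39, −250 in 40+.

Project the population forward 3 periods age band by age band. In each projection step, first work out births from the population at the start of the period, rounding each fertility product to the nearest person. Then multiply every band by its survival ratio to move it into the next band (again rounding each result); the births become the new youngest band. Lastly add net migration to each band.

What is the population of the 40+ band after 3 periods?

10368

Numbering the groups 1..5 from youngest to oldest:
After projecting period 1:
Births: 11100 × 0.117 = 1299  |  7450 × 0.399 = 2973 ⇒ total 4272
Group 2: 4850 × 0.96 = 4656
Group 3: 7250 × 0.964 = 6989
Group 4: 11100 × 0.954 = 10589
Group 5: 7450 × 0.944 + 11150 × 0.312 = 7033 + 3479 = 10512
Net migration: Group 1 − 130 → 4142; Group 2 + 400 → 5056; Group 3 − 180 → 6809; Group 4 + 360 → 10949; Group 5 − 250 → 10262
→ [4142, 5056, 6809, 10949, 10262]
After projecting period 2:
Births: 6809 × 0.117 = 797  |  10949 × 0.399 = 4369 ⇒ total 5166
Group 2: 4142 × 0.96 = 3976
Group 3: 5056 × 0.964 = 4874
Group 4: 6809 × 0.954 = 6496
Group 5: 10949 × 0.944 + 10262 × 0.312 = 10336 + 3202 = 13538
Net migration: Group 1 − 130 → 5036; Group 2 + 400 → 4376; Group 3 − 180 → 4694; Group 4 + 360 → 6856; Group 5 − 250 → 13288
→ [5036, 4376, 4694, 6856, 13288]
After projecting period 3:
Births: 4694 × 0.117 = 549  |  6856 × 0.399 = 2736 ⇒ total 3285
Group 2: 5036 × 0.96 = 4835
Group 3: 4376 × 0.964 = 4218
Group 4: 4694 × 0.954 = 4478
Group 5: 6856 × 0.944 + 13288 × 0.312 = 6472 + 4146 = 10618
Net migration: Group 1 − 130 → 3155; Group 2 + 400 → 5235; Group 3 − 180 → 4038; Group 4 + 360 → 4838; Group 5 − 250 → 10368
→ [3155, 5235, 4038, 4838, 10368]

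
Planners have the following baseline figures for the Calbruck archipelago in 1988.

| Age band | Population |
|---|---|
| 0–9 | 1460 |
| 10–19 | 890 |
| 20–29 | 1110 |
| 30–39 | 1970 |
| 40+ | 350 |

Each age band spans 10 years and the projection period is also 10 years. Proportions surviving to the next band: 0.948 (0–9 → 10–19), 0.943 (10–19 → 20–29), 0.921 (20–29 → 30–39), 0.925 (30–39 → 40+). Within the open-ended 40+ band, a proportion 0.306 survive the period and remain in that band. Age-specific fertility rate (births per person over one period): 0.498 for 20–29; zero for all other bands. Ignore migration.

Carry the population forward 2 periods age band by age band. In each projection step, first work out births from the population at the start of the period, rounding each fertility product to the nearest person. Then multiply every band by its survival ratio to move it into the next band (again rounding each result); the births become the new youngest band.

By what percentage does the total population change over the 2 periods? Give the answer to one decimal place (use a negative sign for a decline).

-21.2

After projecting period 1:
Births: 1110 × 0.498 = 553
10–19: 1460 × 0.948 = 1384
20–29: 890 × 0.943 = 839
30–39: 1110 × 0.921 = 1022
40+: 1970 × 0.925 + 350 × 0.306 = 1822 + 107 = 1929
End of period: [553, 1384, 839, 1022, 1929]
After projecting period 2:
Births: 839 × 0.498 = 418
10–19: 553 × 0.948 = 524
20–29: 1384 × 0.943 = 1305
30–39: 839 × 0.921 = 773
40+: 1022 × 0.925 + 1929 × 0.306 = 945 + 590 = 1535
End of period: [418, 524, 1305, 773, 1535]
Total: 5780 → 4555; change = -1225; percentage change = -21.2%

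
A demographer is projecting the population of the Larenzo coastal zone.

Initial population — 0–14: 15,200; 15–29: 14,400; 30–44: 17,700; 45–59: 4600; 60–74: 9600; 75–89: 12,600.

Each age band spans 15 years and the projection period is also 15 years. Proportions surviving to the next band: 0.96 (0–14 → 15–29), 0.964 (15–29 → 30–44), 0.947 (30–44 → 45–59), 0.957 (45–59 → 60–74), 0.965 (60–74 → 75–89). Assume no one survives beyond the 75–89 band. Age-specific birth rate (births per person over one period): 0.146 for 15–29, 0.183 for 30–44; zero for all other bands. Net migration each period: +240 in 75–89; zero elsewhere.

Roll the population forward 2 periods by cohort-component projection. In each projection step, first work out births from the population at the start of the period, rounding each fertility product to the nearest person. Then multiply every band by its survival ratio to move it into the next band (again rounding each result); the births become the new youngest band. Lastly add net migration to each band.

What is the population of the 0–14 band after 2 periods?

(Bands numbered youngest = 1 to oldest = 6.)
Period 1.
Births: 14400 * 0.146 = 2102, 17700 * 0.183 = 3239 ⇒ total 5341
Band 2: 15200 * 0.96 = 14592
Band 3: 14400 * 0.964 = 13882
Band 4: 17700 * 0.947 = 16762
Band 5: 4600 * 0.957 = 4402
Band 6: 9600 * 0.965 = 9264
Net migration: Band 6 + 240 → 9504
End of period: [5341, 14592, 13882, 16762, 4402, 9504]
Period 2.
Births: 14592 * 0.146 = 2130, 13882 * 0.183 = 2540 ⇒ total 4670
Band 2: 5341 * 0.96 = 5127
Band 3: 14592 * 0.964 = 14067
Band 4: 13882 * 0.947 = 13146
Band 5: 16762 * 0.957 = 16041
Band 6: 4402 * 0.965 = 4248
Net migration: Band 6 + 240 → 4488
End of period: [4670, 5127, 14067, 13146, 16041, 4488]

4670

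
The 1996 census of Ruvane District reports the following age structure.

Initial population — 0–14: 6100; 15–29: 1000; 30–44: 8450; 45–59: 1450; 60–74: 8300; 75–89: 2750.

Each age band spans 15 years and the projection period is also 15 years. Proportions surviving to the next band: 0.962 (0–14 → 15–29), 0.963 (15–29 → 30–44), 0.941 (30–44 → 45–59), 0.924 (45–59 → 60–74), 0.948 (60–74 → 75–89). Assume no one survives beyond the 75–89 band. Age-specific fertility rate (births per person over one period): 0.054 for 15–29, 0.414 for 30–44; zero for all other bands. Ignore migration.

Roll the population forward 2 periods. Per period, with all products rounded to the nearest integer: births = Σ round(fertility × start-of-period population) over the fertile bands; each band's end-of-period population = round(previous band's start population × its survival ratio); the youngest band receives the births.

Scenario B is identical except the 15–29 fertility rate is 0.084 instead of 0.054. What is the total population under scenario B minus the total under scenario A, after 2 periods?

205

Period 1.
Births: 1000 * 0.054 = 54, 8450 * 0.414 = 3498 → 3552
15–29: 6100 * 0.962 = 5868
30–44: 1000 * 0.963 = 963
45–59: 8450 * 0.941 = 7951
60–74: 1450 * 0.924 = 1340
75–89: 8300 * 0.948 = 7868
End of period: [3552, 5868, 963, 7951, 1340, 7868]
Period 2.
Births: 5868 * 0.054 = 317, 963 * 0.414 = 399 → 716
15–29: 3552 * 0.962 = 3417
30–44: 5868 * 0.963 = 5651
45–59: 963 * 0.941 = 906
60–74: 7951 * 0.924 = 7347
75–89: 1340 * 0.948 = 1270
End of period: [716, 3417, 5651, 906, 7347, 1270]
Scenario A total after 2 periods: 19307
Scenario B projection —
Period 1.
Births: 1000 * 0.084 = 84, 8450 * 0.414 = 3498 → 3582
15–29: 6100 * 0.962 = 5868
30–44: 1000 * 0.963 = 963
45–59: 8450 * 0.941 = 7951
60–74: 1450 * 0.924 = 1340
75–89: 8300 * 0.948 = 7868
End of period: [3582, 5868, 963, 7951, 1340, 7868]
Period 2.
Births: 5868 * 0.084 = 493, 963 * 0.414 = 399 → 892
15–29: 3582 * 0.962 = 3446
30–44: 5868 * 0.963 = 5651
45–59: 963 * 0.941 = 906
60–74: 7951 * 0.924 = 7347
75–89: 1340 * 0.948 = 1270
End of period: [892, 3446, 5651, 906, 7347, 1270]
Scenario B total after 2 periods: 19512
Difference B − A = 19512 − 19307 = 205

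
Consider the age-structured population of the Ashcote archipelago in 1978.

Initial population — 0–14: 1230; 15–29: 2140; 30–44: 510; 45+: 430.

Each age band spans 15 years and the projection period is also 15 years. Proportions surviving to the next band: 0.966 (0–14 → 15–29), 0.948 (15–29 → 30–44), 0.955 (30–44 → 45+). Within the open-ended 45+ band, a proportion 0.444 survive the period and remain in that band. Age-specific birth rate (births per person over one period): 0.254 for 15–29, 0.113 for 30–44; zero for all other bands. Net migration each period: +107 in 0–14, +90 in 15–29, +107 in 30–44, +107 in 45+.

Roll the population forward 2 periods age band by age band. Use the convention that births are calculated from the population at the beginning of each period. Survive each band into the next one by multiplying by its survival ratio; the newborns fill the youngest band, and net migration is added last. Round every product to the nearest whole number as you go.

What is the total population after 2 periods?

5263

Call the bands 1 to 4, youngest first.
Period 1:
Births: 2140 × 0.254 = 544, 510 × 0.113 = 58 → total 602
Band 2: 1230 × 0.966 = 1188
Band 3: 2140 × 0.948 = 2029
Band 4: 510 × 0.955 + 430 × 0.444 = 487 + 191 = 678
Net migration: Band 1 + 107 → 709; Band 2 + 90 → 1278; Band 3 + 107 → 2136; Band 4 + 107 → 785
Population now: 0–14=709, 15–29=1278, 30–44=2136, 45+=785
Period 2:
Births: 1278 × 0.254 = 325, 2136 × 0.113 = 241 → total 566
Band 2: 709 × 0.966 = 685
Band 3: 1278 × 0.948 = 1212
Band 4: 2136 × 0.955 + 785 × 0.444 = 2040 + 349 = 2389
Net migration: Band 1 + 107 → 673; Band 2 + 90 → 775; Band 3 + 107 → 1319; Band 4 + 107 → 2496
Population now: 0–14=673, 15–29=775, 30–44=1319, 45+=2496
Total after period 2: 673 + 775 + 1319 + 2496 = 5263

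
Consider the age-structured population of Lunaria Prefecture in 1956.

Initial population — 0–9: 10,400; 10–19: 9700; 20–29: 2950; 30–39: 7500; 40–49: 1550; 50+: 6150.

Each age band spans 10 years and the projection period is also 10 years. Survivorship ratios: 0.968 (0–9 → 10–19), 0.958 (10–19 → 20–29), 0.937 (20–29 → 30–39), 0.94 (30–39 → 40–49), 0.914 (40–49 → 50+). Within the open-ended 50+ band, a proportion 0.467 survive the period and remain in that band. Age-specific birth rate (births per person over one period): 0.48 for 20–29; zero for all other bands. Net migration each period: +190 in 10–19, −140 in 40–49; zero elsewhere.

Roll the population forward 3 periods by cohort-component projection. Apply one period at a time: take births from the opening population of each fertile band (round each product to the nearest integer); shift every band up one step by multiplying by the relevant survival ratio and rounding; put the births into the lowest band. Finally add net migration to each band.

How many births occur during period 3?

— Period 1 —
Births: 2950 × 0.48 = 1416
10–19: 10400 × 0.968 = 10067
20–29: 9700 × 0.958 = 9293
30–39: 2950 × 0.937 = 2764
40–49: 7500 × 0.94 = 7050
50+: 1550 × 0.914 + 6150 × 0.467 = 1417 + 2872 = 4289
Net migration: 10–19 + 190 → 10257; 40–49 − 140 → 6910
Giving 1416 / 10257 / 9293 / 2764 / 6910 / 4289.
— Period 2 —
Births: 9293 × 0.48 = 4461
10–19: 1416 × 0.968 = 1371
20–29: 10257 × 0.958 = 9826
30–39: 9293 × 0.937 = 8708
40–49: 2764 × 0.94 = 2598
50+: 6910 × 0.914 + 4289 × 0.467 = 6316 + 2003 = 8319
Net migration: 10–19 + 190 → 1561; 40–49 − 140 → 2458
Giving 4461 / 1561 / 9826 / 8708 / 2458 / 8319.
— Period 3 —
Births: 9826 × 0.48 = 4716
10–19: 4461 × 0.968 = 4318
20–29: 1561 × 0.958 = 1495
30–39: 9826 × 0.937 = 9207
40–49: 8708 × 0.94 = 8186
50+: 2458 × 0.914 + 8319 × 0.467 = 2247 + 3885 = 6132
Net migration: 10–19 + 190 → 4508; 40–49 − 140 → 8046
Giving 4716 / 4508 / 1495 / 9207 / 8046 / 6132.

4716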